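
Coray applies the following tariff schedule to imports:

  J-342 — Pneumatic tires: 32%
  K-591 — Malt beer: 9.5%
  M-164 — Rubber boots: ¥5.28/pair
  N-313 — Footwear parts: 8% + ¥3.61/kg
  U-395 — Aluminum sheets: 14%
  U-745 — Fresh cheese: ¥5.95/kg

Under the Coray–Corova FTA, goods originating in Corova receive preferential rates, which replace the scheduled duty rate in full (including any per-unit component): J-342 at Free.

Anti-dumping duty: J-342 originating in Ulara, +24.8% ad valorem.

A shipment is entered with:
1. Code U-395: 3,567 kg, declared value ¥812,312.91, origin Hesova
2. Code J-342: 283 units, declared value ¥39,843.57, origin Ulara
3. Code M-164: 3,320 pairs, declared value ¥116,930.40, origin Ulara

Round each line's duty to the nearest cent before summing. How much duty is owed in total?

Line 1 (U-395, Hesova, 3,567 kg, ¥812,312.91):
Base rate for U-395 is 14%.
Duty = ¥812,312.91 × 14% = ¥113,723.81.
Line 2 (J-342, Ulara, 283 units, ¥39,843.57):
Base rate for J-342 is 32%.
J-342 has an FTA preferential rate, but origin Ulara is not Corova; base rate stands.
Additional duty on J-342 from Ulara: +24.8%. Applied ad valorem rate: 32% + 24.8% = 56.8%.
Duty = ¥39,843.57 × 56.8% = ¥22,631.15.
Line 3 (M-164, Ulara, 3,320 pairs, ¥116,930.40):
Base rate for M-164 is ¥5.28/pair.
Duty = 3,320 × ¥5.28 = ¥17,529.60.
Total = ¥113,723.81 + ¥22,631.15 + ¥17,529.60 = ¥153,884.56.

¥153,884.56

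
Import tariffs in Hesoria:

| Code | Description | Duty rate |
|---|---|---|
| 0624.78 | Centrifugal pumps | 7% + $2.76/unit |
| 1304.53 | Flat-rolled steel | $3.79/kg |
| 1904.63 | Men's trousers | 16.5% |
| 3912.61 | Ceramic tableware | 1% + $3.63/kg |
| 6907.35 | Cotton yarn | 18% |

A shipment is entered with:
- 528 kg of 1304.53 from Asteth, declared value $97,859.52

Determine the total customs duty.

$2,001.12

Line 1 (1304.53, Asteth, 528 kg, $97,859.52):
Base rate for 1304.53 is $3.79/kg.
Duty = 528 × $3.79 = $2,001.12.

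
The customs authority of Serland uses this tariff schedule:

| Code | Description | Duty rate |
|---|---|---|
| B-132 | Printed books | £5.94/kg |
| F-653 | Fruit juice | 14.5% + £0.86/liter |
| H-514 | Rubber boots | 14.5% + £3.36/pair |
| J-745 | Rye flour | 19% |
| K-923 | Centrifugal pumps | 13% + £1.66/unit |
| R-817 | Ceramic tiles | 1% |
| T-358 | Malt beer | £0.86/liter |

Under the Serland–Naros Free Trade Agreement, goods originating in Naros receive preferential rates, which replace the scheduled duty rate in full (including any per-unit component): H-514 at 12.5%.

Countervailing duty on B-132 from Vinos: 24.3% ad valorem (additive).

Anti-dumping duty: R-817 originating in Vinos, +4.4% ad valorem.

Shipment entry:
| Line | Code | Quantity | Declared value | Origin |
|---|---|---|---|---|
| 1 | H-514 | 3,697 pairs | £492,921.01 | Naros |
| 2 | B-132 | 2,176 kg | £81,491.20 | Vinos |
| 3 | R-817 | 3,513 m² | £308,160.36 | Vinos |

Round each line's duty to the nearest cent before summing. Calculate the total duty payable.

£110,983.59

Line 1 (H-514, Naros, 3,697 pairs, £492,921.01):
Base rate for H-514 is 14.5% + £3.36/pair.
Origin Naros qualifies under the Serland–Naros agreement and H-514 is covered: preferential rate 12.5% applies instead.
Duty = £492,921.01 × 12.5% = £61,615.13.
Line 2 (B-132, Vinos, 2,176 kg, £81,491.20):
Base rate for B-132 is £5.94/kg.
Additional duty on B-132 from Vinos: +24.3% ad valorem. Applied ad valorem rate = 24.3%.
Duty = £81,491.20 × 24.3% + 2,176 × £5.94 = £32,727.80.
Line 3 (R-817, Vinos, 3,513 m², £308,160.36):
Base rate for R-817 is 1%.
Additional duty on R-817 from Vinos: +4.4%. Applied ad valorem rate: 1% + 4.4% = 5.4%.
Duty = £308,160.36 × 5.4% = £16,640.66.
Total = £61,615.13 + £32,727.80 + £16,640.66 = £110,983.59.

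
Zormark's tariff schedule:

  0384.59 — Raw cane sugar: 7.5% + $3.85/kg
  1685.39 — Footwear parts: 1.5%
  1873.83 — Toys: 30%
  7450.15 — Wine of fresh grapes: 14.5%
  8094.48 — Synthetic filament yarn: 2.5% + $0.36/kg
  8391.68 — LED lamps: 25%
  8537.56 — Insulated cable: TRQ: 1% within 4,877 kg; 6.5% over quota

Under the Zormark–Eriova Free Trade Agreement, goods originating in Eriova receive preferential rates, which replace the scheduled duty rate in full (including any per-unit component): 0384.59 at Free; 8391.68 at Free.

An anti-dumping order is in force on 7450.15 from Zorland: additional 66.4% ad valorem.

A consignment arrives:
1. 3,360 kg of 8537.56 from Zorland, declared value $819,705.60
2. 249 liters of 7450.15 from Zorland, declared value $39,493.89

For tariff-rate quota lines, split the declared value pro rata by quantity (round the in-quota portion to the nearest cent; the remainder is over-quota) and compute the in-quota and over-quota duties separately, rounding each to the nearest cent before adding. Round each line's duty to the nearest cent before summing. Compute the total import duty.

$40,147.62

Line 1 (8537.56, Zorland, 3,360 kg, $819,705.60):
Code 8537.56 is under a tariff-rate quota (threshold 4,877 kg). Quantity 3,360 kg is within the quota, so the in-quota rate 1% applies to the full value.
Duty = $819,705.60 × 1% = $8,197.06.
Line 2 (7450.15, Zorland, 249 liters, $39,493.89):
Base rate for 7450.15 is 14.5%.
Additional duty on 7450.15 from Zorland: +66.4%. Applied ad valorem rate: 14.5% + 66.4% = 80.9%.
Duty = $39,493.89 × 80.9% = $31,950.56.
Total = $8,197.06 + $31,950.56 = $40,147.62.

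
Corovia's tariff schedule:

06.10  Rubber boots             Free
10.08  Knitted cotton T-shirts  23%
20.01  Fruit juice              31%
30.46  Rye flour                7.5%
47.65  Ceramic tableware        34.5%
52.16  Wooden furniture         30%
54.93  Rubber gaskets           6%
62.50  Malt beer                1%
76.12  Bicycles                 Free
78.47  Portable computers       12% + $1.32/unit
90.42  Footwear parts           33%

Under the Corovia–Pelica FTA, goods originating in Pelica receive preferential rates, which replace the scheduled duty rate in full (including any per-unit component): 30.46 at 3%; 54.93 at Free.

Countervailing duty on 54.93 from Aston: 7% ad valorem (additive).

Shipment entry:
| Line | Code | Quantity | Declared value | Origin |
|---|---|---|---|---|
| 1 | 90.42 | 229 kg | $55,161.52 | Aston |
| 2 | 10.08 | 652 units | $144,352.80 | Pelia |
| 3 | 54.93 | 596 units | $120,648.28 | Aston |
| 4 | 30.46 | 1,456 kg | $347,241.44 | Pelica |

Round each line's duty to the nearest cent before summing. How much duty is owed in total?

$77,505.96

Line 1 (90.42, Aston, 229 kg, $55,161.52):
Base rate for 90.42 is 33%.
Duty = $55,161.52 × 33% = $18,203.30.
Line 2 (10.08, Pelia, 652 units, $144,352.80):
Base rate for 10.08 is 23%.
Duty = $144,352.80 × 23% = $33,201.14.
Line 3 (54.93, Aston, 596 units, $120,648.28):
Base rate for 54.93 is 6%.
54.93 has an FTA preferential rate, but origin Aston is not Pelica; base rate stands.
Additional duty on 54.93 from Aston: +7%. Applied ad valorem rate: 6% + 7% = 13%.
Duty = $120,648.28 × 13% = $15,684.28.
Line 4 (30.46, Pelica, 1,456 kg, $347,241.44):
Base rate for 30.46 is 7.5%.
Origin Pelica qualifies under the Corovia–Pelica agreement and 30.46 is covered: preferential rate 3% applies instead.
Duty = $347,241.44 × 3% = $10,417.24.
Total = $18,203.30 + $33,201.14 + $15,684.28 + $10,417.24 = $77,505.96.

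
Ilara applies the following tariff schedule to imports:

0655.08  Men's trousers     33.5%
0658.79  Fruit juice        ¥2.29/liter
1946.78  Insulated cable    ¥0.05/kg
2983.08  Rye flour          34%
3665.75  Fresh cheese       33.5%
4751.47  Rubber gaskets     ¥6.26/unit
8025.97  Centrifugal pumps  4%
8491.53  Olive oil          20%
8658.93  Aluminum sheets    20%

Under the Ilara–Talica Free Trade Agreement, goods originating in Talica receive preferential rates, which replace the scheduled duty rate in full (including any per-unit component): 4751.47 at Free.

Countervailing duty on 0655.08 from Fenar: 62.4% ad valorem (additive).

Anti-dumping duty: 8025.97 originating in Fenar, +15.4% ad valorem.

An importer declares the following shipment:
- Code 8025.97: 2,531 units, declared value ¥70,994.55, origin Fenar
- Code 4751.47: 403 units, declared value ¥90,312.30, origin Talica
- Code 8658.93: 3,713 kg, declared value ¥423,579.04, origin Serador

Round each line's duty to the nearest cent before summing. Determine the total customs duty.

Line 1 (8025.97, Fenar, 2,531 units, ¥70,994.55):
Base rate for 8025.97 is 4%.
Additional duty on 8025.97 from Fenar: +15.4%. Applied ad valorem rate: 4% + 15.4% = 19.4%.
Duty = ¥70,994.55 × 19.4% = ¥13,772.94.
Line 2 (4751.47, Talica, 403 units, ¥90,312.30):
Base rate for 4751.47 is ¥6.26/unit.
Origin Talica qualifies under the Ilara–Talica agreement and 4751.47 is covered: preferential rate Free applies instead.
Duty = ¥90,312.30 × 0% = ¥0.00.
Line 3 (8658.93, Serador, 3,713 kg, ¥423,579.04):
Base rate for 8658.93 is 20%.
Duty = ¥423,579.04 × 20% = ¥84,715.81.
Total = ¥13,772.94 + ¥0.00 + ¥84,715.81 = ¥98,488.75.

¥98,488.75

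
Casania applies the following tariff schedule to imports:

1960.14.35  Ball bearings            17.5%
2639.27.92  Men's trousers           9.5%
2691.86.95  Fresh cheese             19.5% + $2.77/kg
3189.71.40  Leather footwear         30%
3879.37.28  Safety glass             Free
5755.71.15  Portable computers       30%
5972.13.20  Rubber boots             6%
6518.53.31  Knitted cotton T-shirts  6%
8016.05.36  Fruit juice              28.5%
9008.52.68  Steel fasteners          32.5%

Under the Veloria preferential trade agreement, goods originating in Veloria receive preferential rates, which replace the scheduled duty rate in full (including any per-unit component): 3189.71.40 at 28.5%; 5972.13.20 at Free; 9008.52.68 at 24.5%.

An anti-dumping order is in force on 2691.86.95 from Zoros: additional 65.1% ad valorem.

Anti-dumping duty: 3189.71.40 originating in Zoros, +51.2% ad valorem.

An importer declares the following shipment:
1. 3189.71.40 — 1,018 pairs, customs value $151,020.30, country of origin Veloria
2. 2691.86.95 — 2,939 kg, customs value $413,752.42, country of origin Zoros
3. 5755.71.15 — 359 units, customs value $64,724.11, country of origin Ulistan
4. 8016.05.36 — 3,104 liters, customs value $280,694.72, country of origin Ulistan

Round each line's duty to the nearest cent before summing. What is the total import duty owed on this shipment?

Line 1 (3189.71.40, Veloria, 1,018 pairs, $151,020.30):
Base rate for 3189.71.40 is 30%.
Origin Veloria qualifies under the Casania–Veloria agreement and 3189.71.40 is covered: preferential rate 28.5% applies instead.
The additional-duty order on 3189.71.40 targets Zoros, not Veloria; it does not apply.
Duty = $151,020.30 × 28.5% = $43,040.79.
Line 2 (2691.86.95, Zoros, 2,939 kg, $413,752.42):
Base rate for 2691.86.95 is 19.5% + $2.77/kg.
Additional duty on 2691.86.95 from Zoros: +65.1%. Applied ad valorem rate: 19.5% + 65.1% = 84.6%.
Duty = $413,752.42 × 84.6% + 2,939 × $2.77 = $358,175.58.
Line 3 (5755.71.15, Ulistan, 359 units, $64,724.11):
Base rate for 5755.71.15 is 30%.
Duty = $64,724.11 × 30% = $19,417.23.
Line 4 (8016.05.36, Ulistan, 3,104 liters, $280,694.72):
Base rate for 8016.05.36 is 28.5%.
Duty = $280,694.72 × 28.5% = $79,998.00.
Total = $43,040.79 + $358,175.58 + $19,417.23 + $79,998.00 = $500,631.60.

$500,631.60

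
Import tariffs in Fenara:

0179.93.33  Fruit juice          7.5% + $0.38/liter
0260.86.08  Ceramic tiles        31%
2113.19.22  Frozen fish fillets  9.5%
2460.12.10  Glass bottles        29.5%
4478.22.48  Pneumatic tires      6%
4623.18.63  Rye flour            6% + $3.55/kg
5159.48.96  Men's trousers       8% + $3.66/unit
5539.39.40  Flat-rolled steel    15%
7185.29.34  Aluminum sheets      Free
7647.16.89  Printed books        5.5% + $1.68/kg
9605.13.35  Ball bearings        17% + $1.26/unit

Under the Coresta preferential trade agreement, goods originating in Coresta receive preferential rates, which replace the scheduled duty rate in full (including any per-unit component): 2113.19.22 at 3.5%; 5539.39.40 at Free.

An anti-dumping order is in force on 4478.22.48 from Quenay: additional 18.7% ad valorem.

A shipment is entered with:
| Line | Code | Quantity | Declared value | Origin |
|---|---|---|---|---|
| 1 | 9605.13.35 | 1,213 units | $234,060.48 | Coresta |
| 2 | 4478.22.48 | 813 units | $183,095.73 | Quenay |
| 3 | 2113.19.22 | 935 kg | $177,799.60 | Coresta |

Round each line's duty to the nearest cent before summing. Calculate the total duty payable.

$92,766.30

Line 1 (9605.13.35, Coresta, 1,213 units, $234,060.48):
Base rate for 9605.13.35 is 17% + $1.26/unit.
Origin Coresta is the FTA partner but 9605.13.35 is not on the preference list; base rate stands.
Duty = $234,060.48 × 17% + 1,213 × $1.26 = $41,318.66.
Line 2 (4478.22.48, Quenay, 813 units, $183,095.73):
Base rate for 4478.22.48 is 6%.
Additional duty on 4478.22.48 from Quenay: +18.7%. Applied ad valorem rate: 6% + 18.7% = 24.7%.
Duty = $183,095.73 × 24.7% = $45,224.65.
Line 3 (2113.19.22, Coresta, 935 kg, $177,799.60):
Base rate for 2113.19.22 is 9.5%.
Origin Coresta qualifies under the Fenara–Coresta agreement and 2113.19.22 is covered: preferential rate 3.5% applies instead.
Duty = $177,799.60 × 3.5% = $6,222.99.
Total = $41,318.66 + $45,224.65 + $6,222.99 = $92,766.30.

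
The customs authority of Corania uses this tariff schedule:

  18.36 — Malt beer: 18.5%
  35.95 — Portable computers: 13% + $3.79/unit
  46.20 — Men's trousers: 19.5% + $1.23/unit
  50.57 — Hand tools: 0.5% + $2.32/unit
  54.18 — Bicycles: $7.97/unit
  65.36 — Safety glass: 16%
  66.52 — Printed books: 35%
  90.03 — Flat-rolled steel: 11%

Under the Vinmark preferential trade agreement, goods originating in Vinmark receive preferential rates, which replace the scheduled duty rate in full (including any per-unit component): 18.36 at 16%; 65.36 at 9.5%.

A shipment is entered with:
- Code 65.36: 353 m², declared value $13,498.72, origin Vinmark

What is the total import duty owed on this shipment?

Line 1 (65.36, Vinmark, 353 m², $13,498.72):
Base rate for 65.36 is 16%.
Origin Vinmark qualifies under the Corania–Vinmark agreement and 65.36 is covered: preferential rate 9.5% applies instead.
Duty = $13,498.72 × 9.5% = $1,282.38.

$1,282.38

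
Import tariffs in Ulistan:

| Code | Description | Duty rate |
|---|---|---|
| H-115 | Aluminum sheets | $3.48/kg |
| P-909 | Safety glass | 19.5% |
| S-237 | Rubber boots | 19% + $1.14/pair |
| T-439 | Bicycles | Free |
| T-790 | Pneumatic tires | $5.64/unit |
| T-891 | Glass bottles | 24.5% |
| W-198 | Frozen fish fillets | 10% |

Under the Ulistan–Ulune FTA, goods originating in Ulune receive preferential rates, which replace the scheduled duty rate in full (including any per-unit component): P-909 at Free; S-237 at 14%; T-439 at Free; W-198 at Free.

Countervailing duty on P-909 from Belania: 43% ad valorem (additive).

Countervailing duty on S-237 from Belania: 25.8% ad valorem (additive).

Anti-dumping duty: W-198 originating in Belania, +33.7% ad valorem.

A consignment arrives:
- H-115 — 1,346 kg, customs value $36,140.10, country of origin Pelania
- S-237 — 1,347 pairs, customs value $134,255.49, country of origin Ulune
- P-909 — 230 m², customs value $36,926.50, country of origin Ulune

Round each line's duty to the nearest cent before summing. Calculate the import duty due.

Line 1 (H-115, Pelania, 1,346 kg, $36,140.10):
Base rate for H-115 is $3.48/kg.
Duty = 1,346 × $3.48 = $4,684.08.
Line 2 (S-237, Ulune, 1,347 pairs, $134,255.49):
Base rate for S-237 is 19% + $1.14/pair.
Origin Ulune qualifies under the Ulistan–Ulune agreement and S-237 is covered: preferential rate 14% applies instead.
The additional-duty order on S-237 targets Belania, not Ulune; it does not apply.
Duty = $134,255.49 × 14% = $18,795.77.
Line 3 (P-909, Ulune, 230 m², $36,926.50):
Base rate for P-909 is 19.5%.
Origin Ulune qualifies under the Ulistan–Ulune agreement and P-909 is covered: preferential rate Free applies instead.
The additional-duty order on P-909 targets Belania, not Ulune; it does not apply.
Duty = $36,926.50 × 0% = $0.00.
Total = $4,684.08 + $18,795.77 + $0.00 = $23,479.85.

$23,479.85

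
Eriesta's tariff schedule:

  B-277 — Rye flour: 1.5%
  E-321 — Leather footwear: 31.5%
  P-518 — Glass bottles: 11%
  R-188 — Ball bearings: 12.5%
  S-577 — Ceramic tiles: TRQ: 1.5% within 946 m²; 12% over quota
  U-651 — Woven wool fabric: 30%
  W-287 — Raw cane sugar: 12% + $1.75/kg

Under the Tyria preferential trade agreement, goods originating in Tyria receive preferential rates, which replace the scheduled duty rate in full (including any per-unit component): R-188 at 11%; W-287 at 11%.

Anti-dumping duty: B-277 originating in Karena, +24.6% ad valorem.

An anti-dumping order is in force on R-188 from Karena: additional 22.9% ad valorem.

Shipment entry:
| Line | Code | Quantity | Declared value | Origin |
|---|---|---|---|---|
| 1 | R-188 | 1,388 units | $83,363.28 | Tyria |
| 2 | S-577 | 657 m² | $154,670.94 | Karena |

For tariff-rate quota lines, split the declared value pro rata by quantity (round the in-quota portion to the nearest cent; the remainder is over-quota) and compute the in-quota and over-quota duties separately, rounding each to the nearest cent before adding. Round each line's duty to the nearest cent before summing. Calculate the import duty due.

$11,490.02

Line 1 (R-188, Tyria, 1,388 units, $83,363.28):
Base rate for R-188 is 12.5%.
Origin Tyria qualifies under the Eriesta–Tyria agreement and R-188 is covered: preferential rate 11% applies instead.
The additional-duty order on R-188 targets Karena, not Tyria; it does not apply.
Duty = $83,363.28 × 11% = $9,169.96.
Line 2 (S-577, Karena, 657 m², $154,670.94):
Code S-577 is under a tariff-rate quota (threshold 946 m²). Quantity 657 m² is within the quota, so the in-quota rate 1.5% applies to the full value.
Duty = $154,670.94 × 1.5% = $2,320.06.
Total = $9,169.96 + $2,320.06 = $11,490.02.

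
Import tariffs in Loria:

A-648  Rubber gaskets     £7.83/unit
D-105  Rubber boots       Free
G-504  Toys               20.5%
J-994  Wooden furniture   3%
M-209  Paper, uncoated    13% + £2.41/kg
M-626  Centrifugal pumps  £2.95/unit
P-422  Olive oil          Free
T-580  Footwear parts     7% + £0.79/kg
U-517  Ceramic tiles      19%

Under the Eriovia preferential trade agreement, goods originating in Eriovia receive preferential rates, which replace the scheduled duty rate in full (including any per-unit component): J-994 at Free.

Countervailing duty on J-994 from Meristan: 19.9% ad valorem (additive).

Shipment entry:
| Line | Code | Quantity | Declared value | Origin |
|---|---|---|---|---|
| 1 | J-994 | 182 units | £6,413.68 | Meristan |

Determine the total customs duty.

£1,468.73

Line 1 (J-994, Meristan, 182 units, £6,413.68):
Base rate for J-994 is 3%.
J-994 has an FTA preferential rate, but origin Meristan is not Eriovia; base rate stands.
Additional duty on J-994 from Meristan: +19.9%. Applied ad valorem rate: 3% + 19.9% = 22.9%.
Duty = £6,413.68 × 22.9% = £1,468.73.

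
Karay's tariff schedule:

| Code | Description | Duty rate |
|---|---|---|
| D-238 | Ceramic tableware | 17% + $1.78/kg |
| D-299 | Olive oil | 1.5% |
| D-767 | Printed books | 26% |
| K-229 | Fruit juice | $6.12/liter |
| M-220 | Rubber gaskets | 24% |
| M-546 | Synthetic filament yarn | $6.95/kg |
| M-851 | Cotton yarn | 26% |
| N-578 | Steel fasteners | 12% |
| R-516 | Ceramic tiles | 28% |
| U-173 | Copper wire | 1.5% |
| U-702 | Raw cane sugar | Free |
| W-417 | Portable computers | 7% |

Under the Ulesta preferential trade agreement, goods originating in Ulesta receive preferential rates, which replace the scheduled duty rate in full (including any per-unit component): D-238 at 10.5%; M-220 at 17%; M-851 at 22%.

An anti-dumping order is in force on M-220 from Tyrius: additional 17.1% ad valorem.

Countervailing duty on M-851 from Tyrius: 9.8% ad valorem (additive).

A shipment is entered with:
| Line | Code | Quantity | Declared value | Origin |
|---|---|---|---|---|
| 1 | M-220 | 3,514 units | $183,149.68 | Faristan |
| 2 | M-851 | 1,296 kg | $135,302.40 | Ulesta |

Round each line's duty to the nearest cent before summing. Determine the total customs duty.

Line 1 (M-220, Faristan, 3,514 units, $183,149.68):
Base rate for M-220 is 24%.
M-220 has an FTA preferential rate, but origin Faristan is not Ulesta; base rate stands.
The additional-duty order on M-220 targets Tyrius, not Faristan; it does not apply.
Duty = $183,149.68 × 24% = $43,955.92.
Line 2 (M-851, Ulesta, 1,296 kg, $135,302.40):
Base rate for M-851 is 26%.
Origin Ulesta qualifies under the Karay–Ulesta agreement and M-851 is covered: preferential rate 22% applies instead.
The additional-duty order on M-851 targets Tyrius, not Ulesta; it does not apply.
Duty = $135,302.40 × 22% = $29,766.53.
Total = $43,955.92 + $29,766.53 = $73,722.45.

$73,722.45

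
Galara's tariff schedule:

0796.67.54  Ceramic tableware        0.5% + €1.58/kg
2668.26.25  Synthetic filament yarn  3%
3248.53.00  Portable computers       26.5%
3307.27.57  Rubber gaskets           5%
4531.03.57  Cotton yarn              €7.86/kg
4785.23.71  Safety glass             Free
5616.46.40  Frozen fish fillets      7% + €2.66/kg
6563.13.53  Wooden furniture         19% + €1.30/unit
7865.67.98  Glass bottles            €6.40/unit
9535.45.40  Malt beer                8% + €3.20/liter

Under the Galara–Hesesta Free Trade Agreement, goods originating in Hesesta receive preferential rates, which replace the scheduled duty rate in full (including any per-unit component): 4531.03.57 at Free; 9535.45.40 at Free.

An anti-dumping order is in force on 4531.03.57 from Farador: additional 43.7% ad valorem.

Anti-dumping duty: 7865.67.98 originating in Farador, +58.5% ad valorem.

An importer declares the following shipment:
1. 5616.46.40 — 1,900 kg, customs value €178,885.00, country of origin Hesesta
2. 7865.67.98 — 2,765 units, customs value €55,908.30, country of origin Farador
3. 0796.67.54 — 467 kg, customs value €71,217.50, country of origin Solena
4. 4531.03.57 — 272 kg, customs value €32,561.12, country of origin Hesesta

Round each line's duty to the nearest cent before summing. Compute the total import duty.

Line 1 (5616.46.40, Hesesta, 1,900 kg, €178,885.00):
Base rate for 5616.46.40 is 7% + €2.66/kg.
Origin Hesesta is the FTA partner but 5616.46.40 is not on the preference list; base rate stands.
Duty = €178,885.00 × 7% + 1,900 × €2.66 = €17,575.95.
Line 2 (7865.67.98, Farador, 2,765 units, €55,908.30):
Base rate for 7865.67.98 is €6.40/unit.
Additional duty on 7865.67.98 from Farador: +58.5% ad valorem. Applied ad valorem rate = 58.5%.
Duty = €55,908.30 × 58.5% + 2,765 × €6.40 = €50,402.36.
Line 3 (0796.67.54, Solena, 467 kg, €71,217.50):
Base rate for 0796.67.54 is 0.5% + €1.58/kg.
Duty = €71,217.50 × 0.5% + 467 × €1.58 = €1,093.95.
Line 4 (4531.03.57, Hesesta, 272 kg, €32,561.12):
Base rate for 4531.03.57 is €7.86/kg.
Origin Hesesta qualifies under the Galara–Hesesta agreement and 4531.03.57 is covered: preferential rate Free applies instead.
The additional-duty order on 4531.03.57 targets Farador, not Hesesta; it does not apply.
Duty = €32,561.12 × 0% = €0.00.
Total = €17,575.95 + €50,402.36 + €1,093.95 + €0.00 = €69,072.26.

€69,072.26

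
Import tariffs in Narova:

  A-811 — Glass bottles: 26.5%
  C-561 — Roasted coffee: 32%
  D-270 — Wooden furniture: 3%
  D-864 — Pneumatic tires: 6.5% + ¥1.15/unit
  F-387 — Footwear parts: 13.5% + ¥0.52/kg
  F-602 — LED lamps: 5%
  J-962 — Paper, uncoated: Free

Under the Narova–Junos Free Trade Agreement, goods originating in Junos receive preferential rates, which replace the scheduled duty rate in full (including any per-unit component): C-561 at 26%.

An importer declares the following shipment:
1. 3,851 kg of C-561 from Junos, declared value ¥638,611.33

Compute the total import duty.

Line 1 (C-561, Junos, 3,851 kg, ¥638,611.33):
Base rate for C-561 is 32%.
Origin Junos qualifies under the Narova–Junos agreement and C-561 is covered: preferential rate 26% applies instead.
Duty = ¥638,611.33 × 26% = ¥166,038.95.

¥166,038.95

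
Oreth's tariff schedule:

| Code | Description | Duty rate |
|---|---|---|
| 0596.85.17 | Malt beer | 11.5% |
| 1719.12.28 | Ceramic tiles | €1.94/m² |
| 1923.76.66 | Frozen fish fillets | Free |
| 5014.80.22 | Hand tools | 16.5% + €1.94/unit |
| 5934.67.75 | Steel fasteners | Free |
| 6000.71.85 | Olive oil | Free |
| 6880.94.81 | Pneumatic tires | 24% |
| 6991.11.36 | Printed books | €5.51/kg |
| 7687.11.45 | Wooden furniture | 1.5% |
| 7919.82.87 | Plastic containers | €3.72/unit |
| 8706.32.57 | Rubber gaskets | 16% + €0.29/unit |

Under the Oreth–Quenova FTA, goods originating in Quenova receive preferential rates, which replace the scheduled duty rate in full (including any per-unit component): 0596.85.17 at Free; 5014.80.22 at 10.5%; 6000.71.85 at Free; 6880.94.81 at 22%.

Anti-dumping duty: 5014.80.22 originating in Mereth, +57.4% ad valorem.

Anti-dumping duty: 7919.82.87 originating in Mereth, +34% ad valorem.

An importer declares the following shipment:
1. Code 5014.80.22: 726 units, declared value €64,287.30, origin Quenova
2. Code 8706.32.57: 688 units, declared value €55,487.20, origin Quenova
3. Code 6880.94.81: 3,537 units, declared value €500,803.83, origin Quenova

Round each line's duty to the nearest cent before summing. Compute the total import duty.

Line 1 (5014.80.22, Quenova, 726 units, €64,287.30):
Base rate for 5014.80.22 is 16.5% + €1.94/unit.
Origin Quenova qualifies under the Oreth–Quenova agreement and 5014.80.22 is covered: preferential rate 10.5% applies instead.
The additional-duty order on 5014.80.22 targets Mereth, not Quenova; it does not apply.
Duty = €64,287.30 × 10.5% = €6,750.17.
Line 2 (8706.32.57, Quenova, 688 units, €55,487.20):
Base rate for 8706.32.57 is 16% + €0.29/unit.
Origin Quenova is the FTA partner but 8706.32.57 is not on the preference list; base rate stands.
Duty = €55,487.20 × 16% + 688 × €0.29 = €9,077.47.
Line 3 (6880.94.81, Quenova, 3,537 units, €500,803.83):
Base rate for 6880.94.81 is 24%.
Origin Quenova qualifies under the Oreth–Quenova agreement and 6880.94.81 is covered: preferential rate 22% applies instead.
Duty = €500,803.83 × 22% = €110,176.84.
Total = €6,750.17 + €9,077.47 + €110,176.84 = €126,004.48.

€126,004.48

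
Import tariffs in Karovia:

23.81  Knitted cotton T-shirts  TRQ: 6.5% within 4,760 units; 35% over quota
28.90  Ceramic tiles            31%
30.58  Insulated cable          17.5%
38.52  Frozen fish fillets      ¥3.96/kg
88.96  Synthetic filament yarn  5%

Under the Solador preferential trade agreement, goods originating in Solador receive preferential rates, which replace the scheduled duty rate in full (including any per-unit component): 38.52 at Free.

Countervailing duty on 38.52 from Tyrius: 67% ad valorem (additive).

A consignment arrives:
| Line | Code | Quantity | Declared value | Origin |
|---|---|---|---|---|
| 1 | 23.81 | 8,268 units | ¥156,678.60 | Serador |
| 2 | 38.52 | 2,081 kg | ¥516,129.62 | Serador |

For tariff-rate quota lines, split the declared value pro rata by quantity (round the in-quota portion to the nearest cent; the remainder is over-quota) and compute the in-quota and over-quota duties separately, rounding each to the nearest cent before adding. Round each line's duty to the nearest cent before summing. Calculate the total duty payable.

¥37,370.70

Line 1 (23.81, Serador, 8,268 units, ¥156,678.60):
Code 23.81 is under a tariff-rate quota (threshold 4,760 units). In-quota: 4,760 units at 6.5%; over-quota: 3,508 units at 35%.
Pro-rata value split: in-quota = ¥156,678.60 × 4,760/8,268 = ¥90,202.00; over-quota = ¥156,678.60 − ¥90,202.00 = ¥66,476.60.
In-quota duty = ¥90,202.00 × 6.5% = ¥5,863.13. Over-quota duty = ¥66,476.60 × 35% = ¥23,266.81.
Line duty = ¥5,863.13 + ¥23,266.81 = ¥29,129.94.
Line 2 (38.52, Serador, 2,081 kg, ¥516,129.62):
Base rate for 38.52 is ¥3.96/kg.
38.52 has an FTA preferential rate, but origin Serador is not Solador; base rate stands.
The additional-duty order on 38.52 targets Tyrius, not Serador; it does not apply.
Duty = 2,081 × ¥3.96 = ¥8,240.76.
Total = ¥29,129.94 + ¥8,240.76 = ¥37,370.70.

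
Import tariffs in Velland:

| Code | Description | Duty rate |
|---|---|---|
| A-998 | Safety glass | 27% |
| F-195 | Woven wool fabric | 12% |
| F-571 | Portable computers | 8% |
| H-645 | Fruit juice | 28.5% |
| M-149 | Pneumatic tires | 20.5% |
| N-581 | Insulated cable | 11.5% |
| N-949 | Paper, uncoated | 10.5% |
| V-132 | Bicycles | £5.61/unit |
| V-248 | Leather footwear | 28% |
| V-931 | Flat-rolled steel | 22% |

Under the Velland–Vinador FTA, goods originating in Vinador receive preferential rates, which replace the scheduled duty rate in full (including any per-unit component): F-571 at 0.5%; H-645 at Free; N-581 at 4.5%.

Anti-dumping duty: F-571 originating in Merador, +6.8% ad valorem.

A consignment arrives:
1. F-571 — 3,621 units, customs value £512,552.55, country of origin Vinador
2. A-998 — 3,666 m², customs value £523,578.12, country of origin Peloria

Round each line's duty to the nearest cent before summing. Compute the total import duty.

Line 1 (F-571, Vinador, 3,621 units, £512,552.55):
Base rate for F-571 is 8%.
Origin Vinador qualifies under the Velland–Vinador agreement and F-571 is covered: preferential rate 0.5% applies instead.
The additional-duty order on F-571 targets Merador, not Vinador; it does not apply.
Duty = £512,552.55 × 0.5% = £2,562.76.
Line 2 (A-998, Peloria, 3,666 m², £523,578.12):
Base rate for A-998 is 27%.
Duty = £523,578.12 × 27% = £141,366.09.
Total = £2,562.76 + £141,366.09 = £143,928.85.

£143,928.85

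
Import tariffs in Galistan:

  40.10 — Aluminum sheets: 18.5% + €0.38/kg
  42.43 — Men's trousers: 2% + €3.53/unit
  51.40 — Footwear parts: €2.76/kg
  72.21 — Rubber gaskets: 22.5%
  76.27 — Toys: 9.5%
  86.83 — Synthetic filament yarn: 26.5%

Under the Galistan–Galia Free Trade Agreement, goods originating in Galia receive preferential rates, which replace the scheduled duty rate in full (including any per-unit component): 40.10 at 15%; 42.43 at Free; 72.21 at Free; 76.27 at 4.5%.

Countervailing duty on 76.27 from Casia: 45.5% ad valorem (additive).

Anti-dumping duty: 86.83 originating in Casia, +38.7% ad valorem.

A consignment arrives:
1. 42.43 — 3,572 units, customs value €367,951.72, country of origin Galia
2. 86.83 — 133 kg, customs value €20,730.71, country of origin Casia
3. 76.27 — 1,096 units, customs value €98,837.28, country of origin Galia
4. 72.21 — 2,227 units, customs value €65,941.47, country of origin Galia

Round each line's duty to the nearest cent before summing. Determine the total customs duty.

Line 1 (42.43, Galia, 3,572 units, €367,951.72):
Base rate for 42.43 is 2% + €3.53/unit.
Origin Galia qualifies under the Galistan–Galia agreement and 42.43 is covered: preferential rate Free applies instead.
Duty = €367,951.72 × 0% = €0.00.
Line 2 (86.83, Casia, 133 kg, €20,730.71):
Base rate for 86.83 is 26.5%.
Additional duty on 86.83 from Casia: +38.7%. Applied ad valorem rate: 26.5% + 38.7% = 65.2%.
Duty = €20,730.71 × 65.2% = €13,516.42.
Line 3 (76.27, Galia, 1,096 units, €98,837.28):
Base rate for 76.27 is 9.5%.
Origin Galia qualifies under the Galistan–Galia agreement and 76.27 is covered: preferential rate 4.5% applies instead.
The additional-duty order on 76.27 targets Casia, not Galia; it does not apply.
Duty = €98,837.28 × 4.5% = €4,447.68.
Line 4 (72.21, Galia, 2,227 units, €65,941.47):
Base rate for 72.21 is 22.5%.
Origin Galia qualifies under the Galistan–Galia agreement and 72.21 is covered: preferential rate Free applies instead.
Duty = €65,941.47 × 0% = €0.00.
Total = €0.00 + €13,516.42 + €4,447.68 + €0.00 = €17,964.10.

€17,964.10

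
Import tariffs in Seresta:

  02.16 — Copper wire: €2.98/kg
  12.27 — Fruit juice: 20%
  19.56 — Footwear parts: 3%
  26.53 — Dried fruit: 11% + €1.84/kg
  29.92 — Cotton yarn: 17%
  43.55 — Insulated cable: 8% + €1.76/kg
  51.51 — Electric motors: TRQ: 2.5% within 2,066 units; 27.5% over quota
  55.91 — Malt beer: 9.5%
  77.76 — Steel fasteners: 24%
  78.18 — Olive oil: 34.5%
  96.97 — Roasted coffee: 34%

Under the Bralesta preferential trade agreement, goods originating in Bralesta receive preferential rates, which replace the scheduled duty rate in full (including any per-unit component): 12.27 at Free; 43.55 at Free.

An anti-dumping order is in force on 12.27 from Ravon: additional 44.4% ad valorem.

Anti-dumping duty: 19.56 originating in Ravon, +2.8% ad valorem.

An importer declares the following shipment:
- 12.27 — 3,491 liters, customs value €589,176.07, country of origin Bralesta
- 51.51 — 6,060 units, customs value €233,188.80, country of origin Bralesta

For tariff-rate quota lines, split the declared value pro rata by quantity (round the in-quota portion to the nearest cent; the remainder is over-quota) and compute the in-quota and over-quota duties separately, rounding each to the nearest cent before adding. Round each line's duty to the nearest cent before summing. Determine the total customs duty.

Line 1 (12.27, Bralesta, 3,491 liters, €589,176.07):
Base rate for 12.27 is 20%.
Origin Bralesta qualifies under the Seresta–Bralesta agreement and 12.27 is covered: preferential rate Free applies instead.
The additional-duty order on 12.27 targets Ravon, not Bralesta; it does not apply.
Duty = €589,176.07 × 0% = €0.00.
Line 2 (51.51, Bralesta, 6,060 units, €233,188.80):
Code 51.51 is under a tariff-rate quota (threshold 2,066 units). In-quota: 2,066 units at 2.5%; over-quota: 3,994 units at 27.5%.
Pro-rata value split: in-quota = €233,188.80 × 2,066/6,060 = €79,499.68; over-quota = €233,188.80 − €79,499.68 = €153,689.12.
In-quota duty = €79,499.68 × 2.5% = €1,987.49. Over-quota duty = €153,689.12 × 27.5% = €42,264.51.
Line duty = €1,987.49 + €42,264.51 = €44,252.00.
Total = €0.00 + €44,252.00 = €44,252.00.

€44,252.00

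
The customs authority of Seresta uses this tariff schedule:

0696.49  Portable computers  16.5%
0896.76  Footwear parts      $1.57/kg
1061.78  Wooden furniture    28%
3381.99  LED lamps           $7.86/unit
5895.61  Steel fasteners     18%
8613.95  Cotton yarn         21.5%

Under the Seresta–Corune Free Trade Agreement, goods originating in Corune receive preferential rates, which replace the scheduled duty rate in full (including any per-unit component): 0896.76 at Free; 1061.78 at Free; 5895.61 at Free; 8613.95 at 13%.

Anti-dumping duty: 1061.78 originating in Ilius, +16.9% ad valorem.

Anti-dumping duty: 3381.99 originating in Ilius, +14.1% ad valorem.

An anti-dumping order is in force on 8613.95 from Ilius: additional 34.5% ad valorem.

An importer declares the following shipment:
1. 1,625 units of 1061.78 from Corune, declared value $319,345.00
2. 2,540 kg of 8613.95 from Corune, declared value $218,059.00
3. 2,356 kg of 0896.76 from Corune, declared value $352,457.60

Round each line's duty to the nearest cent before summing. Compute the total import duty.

Line 1 (1061.78, Corune, 1,625 units, $319,345.00):
Base rate for 1061.78 is 28%.
Origin Corune qualifies under the Seresta–Corune agreement and 1061.78 is covered: preferential rate Free applies instead.
The additional-duty order on 1061.78 targets Ilius, not Corune; it does not apply.
Duty = $319,345.00 × 0% = $0.00.
Line 2 (8613.95, Corune, 2,540 kg, $218,059.00):
Base rate for 8613.95 is 21.5%.
Origin Corune qualifies under the Seresta–Corune agreement and 8613.95 is covered: preferential rate 13% applies instead.
The additional-duty order on 8613.95 targets Ilius, not Corune; it does not apply.
Duty = $218,059.00 × 13% = $28,347.67.
Line 3 (0896.76, Corune, 2,356 kg, $352,457.60):
Base rate for 0896.76 is $1.57/kg.
Origin Corune qualifies under the Seresta–Corune agreement and 0896.76 is covered: preferential rate Free applies instead.
Duty = $352,457.60 × 0% = $0.00.
Total = $0.00 + $28,347.67 + $0.00 = $28,347.67.

$28,347.67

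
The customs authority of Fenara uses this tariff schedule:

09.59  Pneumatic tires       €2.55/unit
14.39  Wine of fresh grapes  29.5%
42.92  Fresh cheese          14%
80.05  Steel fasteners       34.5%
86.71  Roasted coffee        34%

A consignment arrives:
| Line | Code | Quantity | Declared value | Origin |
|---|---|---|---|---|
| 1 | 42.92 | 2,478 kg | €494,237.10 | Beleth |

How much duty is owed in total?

€69,193.19

Line 1 (42.92, Beleth, 2,478 kg, €494,237.10):
Base rate for 42.92 is 14%.
Duty = €494,237.10 × 14% = €69,193.19.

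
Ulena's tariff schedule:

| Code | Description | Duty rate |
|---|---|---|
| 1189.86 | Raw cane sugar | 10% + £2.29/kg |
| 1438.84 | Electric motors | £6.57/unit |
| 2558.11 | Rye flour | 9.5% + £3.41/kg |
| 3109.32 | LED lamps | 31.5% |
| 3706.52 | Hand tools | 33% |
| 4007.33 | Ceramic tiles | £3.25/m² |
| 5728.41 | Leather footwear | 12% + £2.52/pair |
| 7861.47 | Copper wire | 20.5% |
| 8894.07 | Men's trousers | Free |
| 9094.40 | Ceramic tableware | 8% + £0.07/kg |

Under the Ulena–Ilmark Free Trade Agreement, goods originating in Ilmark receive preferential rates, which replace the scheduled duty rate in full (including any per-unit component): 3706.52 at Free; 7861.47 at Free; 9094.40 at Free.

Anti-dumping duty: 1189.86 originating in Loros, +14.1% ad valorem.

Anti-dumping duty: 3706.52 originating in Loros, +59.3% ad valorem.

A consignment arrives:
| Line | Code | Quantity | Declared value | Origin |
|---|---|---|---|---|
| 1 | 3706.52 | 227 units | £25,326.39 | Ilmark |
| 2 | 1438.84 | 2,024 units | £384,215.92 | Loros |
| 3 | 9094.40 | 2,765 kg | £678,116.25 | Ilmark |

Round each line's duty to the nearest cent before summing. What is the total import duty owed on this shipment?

£13,297.68

Line 1 (3706.52, Ilmark, 227 units, £25,326.39):
Base rate for 3706.52 is 33%.
Origin Ilmark qualifies under the Ulena–Ilmark agreement and 3706.52 is covered: preferential rate Free applies instead.
The additional-duty order on 3706.52 targets Loros, not Ilmark; it does not apply.
Duty = £25,326.39 × 0% = £0.00.
Line 2 (1438.84, Loros, 2,024 units, £384,215.92):
Base rate for 1438.84 is £6.57/unit.
Duty = 2,024 × £6.57 = £13,297.68.
Line 3 (9094.40, Ilmark, 2,765 kg, £678,116.25):
Base rate for 9094.40 is 8% + £0.07/kg.
Origin Ilmark qualifies under the Ulena–Ilmark agreement and 9094.40 is covered: preferential rate Free applies instead.
Duty = £678,116.25 × 0% = £0.00.
Total = £0.00 + £13,297.68 + £0.00 = £13,297.68.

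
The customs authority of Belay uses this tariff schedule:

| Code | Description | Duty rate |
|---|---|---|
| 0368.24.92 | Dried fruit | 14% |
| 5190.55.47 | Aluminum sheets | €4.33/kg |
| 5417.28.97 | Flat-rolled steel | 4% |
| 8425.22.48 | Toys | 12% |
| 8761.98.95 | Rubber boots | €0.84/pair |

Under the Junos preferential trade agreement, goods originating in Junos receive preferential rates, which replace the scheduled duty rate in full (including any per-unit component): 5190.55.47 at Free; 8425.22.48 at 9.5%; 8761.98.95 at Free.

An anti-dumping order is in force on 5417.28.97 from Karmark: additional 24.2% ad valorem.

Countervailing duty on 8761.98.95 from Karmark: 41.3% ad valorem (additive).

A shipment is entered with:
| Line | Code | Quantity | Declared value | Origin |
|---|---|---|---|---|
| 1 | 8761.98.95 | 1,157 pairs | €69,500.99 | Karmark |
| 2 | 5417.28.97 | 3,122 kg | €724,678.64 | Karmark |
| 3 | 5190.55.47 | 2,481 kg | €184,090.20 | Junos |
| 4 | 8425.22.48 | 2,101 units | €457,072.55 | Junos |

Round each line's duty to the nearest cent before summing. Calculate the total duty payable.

€277,457.06

Line 1 (8761.98.95, Karmark, 1,157 pairs, €69,500.99):
Base rate for 8761.98.95 is €0.84/pair.
8761.98.95 has an FTA preferential rate, but origin Karmark is not Junos; base rate stands.
Additional duty on 8761.98.95 from Karmark: +41.3% ad valorem. Applied ad valorem rate = 41.3%.
Duty = €69,500.99 × 41.3% + 1,157 × €0.84 = €29,675.79.
Line 2 (5417.28.97, Karmark, 3,122 kg, €724,678.64):
Base rate for 5417.28.97 is 4%.
Additional duty on 5417.28.97 from Karmark: +24.2%. Applied ad valorem rate: 4% + 24.2% = 28.2%.
Duty = €724,678.64 × 28.2% = €204,359.38.
Line 3 (5190.55.47, Junos, 2,481 kg, €184,090.20):
Base rate for 5190.55.47 is €4.33/kg.
Origin Junos qualifies under the Belay–Junos agreement and 5190.55.47 is covered: preferential rate Free applies instead.
Duty = €184,090.20 × 0% = €0.00.
Line 4 (8425.22.48, Junos, 2,101 units, €457,072.55):
Base rate for 8425.22.48 is 12%.
Origin Junos qualifies under the Belay–Junos agreement and 8425.22.48 is covered: preferential rate 9.5% applies instead.
Duty = €457,072.55 × 9.5% = €43,421.89.
Total = €29,675.79 + €204,359.38 + €0.00 + €43,421.89 = €277,457.06.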